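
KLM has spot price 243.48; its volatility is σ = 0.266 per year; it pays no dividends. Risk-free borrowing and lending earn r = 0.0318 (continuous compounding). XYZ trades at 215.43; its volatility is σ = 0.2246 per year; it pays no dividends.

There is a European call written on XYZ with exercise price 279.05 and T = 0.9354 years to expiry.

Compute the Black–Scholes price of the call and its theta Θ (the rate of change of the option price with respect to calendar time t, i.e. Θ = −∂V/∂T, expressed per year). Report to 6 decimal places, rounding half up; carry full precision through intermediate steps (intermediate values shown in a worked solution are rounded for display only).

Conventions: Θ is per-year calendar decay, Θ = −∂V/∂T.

σ√T = 0.2246·√0.9354 = 0.217224
d₁ = (ln(S/K) + (r+σ²/2)T) / (σ√T) = (ln(215.43/279.05) + (0.0318+0.2246²/2)·0.9354) / 0.217224 = (-0.258755 + 0.053339) / 0.217224 = -0.945640
d₂ = d₁ − σ√T = -0.945640 − 0.217224 = -1.162864
e^{−rT} = 0.970692
N(d₁) = 0.172166,  N(d₂) = 0.122442
Call price V = S·N(d₁) − K·e^{−rT}·N(d₂) = 37.089740 − 33.166141 = 3.923599
φ(d₁) = (1/√(2π))·e^{−d₁²/2} = 0.255111
Θ = −S·φ(d₁)·σ/(2√T) − r·K·e^{−rT}·N(d₂) = −6.381409 − 1.054683 = -7.436093

price = 3.923599
Θ = -7.436093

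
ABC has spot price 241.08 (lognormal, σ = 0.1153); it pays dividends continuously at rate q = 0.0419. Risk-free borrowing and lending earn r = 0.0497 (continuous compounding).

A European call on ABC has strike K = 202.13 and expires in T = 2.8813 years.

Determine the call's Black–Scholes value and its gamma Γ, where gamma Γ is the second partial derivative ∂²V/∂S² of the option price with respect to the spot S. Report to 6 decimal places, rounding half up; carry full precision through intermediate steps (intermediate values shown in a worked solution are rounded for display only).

price = 41.556505
Γ = 0.004033

σ√T = 0.1153·√2.8813 = 0.195715
d₁ = (ln(S/K) + (r−q+σ²/2)T) / (σ√T) = (ln(241.08/202.13) + (0.0497−0.0419+0.1153²/2)·2.8813) / 0.195715 = (0.176218 + 0.041626) / 0.195715 = 1.113069
d₂ = d₁ − σ√T = 1.113069 − 0.195715 = 0.917354
e^{−rT} = 0.866580
e^{−qT} = 0.886276
N(d₁) = 0.867161,  N(d₂) = 0.820522
Call price V = S·e^{−qT}·N(d₁) − K·e^{−rT}·N(d₂) = 185.280578 − 143.724073 = 41.556505
φ(d₁) = (1/√(2π))·e^{−d₁²/2} = 0.214724
Γ = e^{−qT}·φ(d₁) / (S·σ·√T) = 0.004033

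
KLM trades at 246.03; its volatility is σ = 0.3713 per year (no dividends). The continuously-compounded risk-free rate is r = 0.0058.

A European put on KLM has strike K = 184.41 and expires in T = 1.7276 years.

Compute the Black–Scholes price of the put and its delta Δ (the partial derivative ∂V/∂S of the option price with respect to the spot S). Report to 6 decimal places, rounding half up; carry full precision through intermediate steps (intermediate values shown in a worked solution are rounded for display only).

price = 16.855587
Δ = -0.196200

σ√T = 0.3713·√1.7276 = 0.488030
d₁ = (ln(S/K) + (r+σ²/2)T) / (σ√T) = (ln(246.03/184.41) + (0.0058+0.3713²/2)·1.7276) / 0.488030 = (0.288292 + 0.129107) / 0.488030 = 0.855273
d₂ = d₁ − σ√T = 0.855273 − 0.488030 = 0.367242
e^{−rT} = 0.990030
N(−d₁) = 0.196200,  N(−d₂) = 0.356719
Put price V = K·e^{−rT}·N(−d₂) − S·N(−d₁) = 65.126709 − 48.271122 = 16.855587
Δ = −N(−d₁) = -0.196200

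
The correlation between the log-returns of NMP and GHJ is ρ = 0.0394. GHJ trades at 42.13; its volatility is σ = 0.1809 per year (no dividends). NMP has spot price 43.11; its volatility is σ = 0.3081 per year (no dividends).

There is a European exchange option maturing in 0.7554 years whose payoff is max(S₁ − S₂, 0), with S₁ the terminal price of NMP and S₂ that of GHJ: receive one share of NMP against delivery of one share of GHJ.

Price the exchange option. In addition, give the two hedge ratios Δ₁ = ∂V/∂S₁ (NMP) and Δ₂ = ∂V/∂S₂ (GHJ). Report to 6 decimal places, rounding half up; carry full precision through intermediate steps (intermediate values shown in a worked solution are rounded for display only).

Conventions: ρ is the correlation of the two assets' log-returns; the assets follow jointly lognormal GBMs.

exchange price = 5.672740
Δ1 = 0.590149
Δ2 = -0.469228

σ_eff = √(σ₁² + σ₂² − 2ρσ₁σ₂) = √(0.3081² + 0.1809² − 2·0.0394·0.3081·0.1809) = 0.351082
d₁ = (ln(S₁/S₂) + (q₂ − q₁ + σ_eff²/2)T) / (σ_eff√T) = (ln(43.11/42.13) + (0.0 − 0.0 + 0.061629)·0.7554) / 0.305138 = 0.227928
d₂ = d₁ − σ_eff√T = 0.227928 − 0.305138 = -0.077210
N(d₁) = 0.590149,  N(d₂) = 0.469228
V = S₁·e^{−q₁T}·N(d₁) − S₂·e^{−q₂T}·N(d₂) = 25.441322 − 19.768582 = 5.672740
Key observation: r never enters — measured in units of GHJ, the claim is a call on S₁/S₂ struck at 1, so only the dividend yields and σ_eff matter.
Δ₁ = e^{−q₁T}·N(d₁) = 0.590149;  Δ₂ = −e^{−q₂T}·N(d₂) = -0.469228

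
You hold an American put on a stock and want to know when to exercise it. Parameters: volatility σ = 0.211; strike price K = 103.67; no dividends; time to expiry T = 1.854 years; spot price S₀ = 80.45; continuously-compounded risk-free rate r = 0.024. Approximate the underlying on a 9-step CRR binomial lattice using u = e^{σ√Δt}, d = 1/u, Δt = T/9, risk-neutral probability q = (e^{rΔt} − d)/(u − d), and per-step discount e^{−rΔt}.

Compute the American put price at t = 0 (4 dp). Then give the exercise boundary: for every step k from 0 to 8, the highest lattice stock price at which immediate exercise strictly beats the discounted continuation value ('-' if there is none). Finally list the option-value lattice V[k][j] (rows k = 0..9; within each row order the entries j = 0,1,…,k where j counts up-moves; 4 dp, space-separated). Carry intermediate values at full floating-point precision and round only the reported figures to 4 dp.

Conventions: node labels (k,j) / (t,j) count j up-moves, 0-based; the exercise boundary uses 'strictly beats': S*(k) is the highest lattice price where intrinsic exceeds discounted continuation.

params: Δt=0.20600 u=1.10050 d=0.90868 q=0.50191 e^(-rΔt)=0.99507
t_9 payoffs: 69.6913 62.5182 53.8309 43.3095 30.5670 15.1346 0.0000 0.0000 0.0000 0.0000
t_8: node(8,0) S=37.3936 payoff=66.2764 vs cont=65.7651 → 66.2764 [stop]  node(8,1) S=45.2876 payoff=58.3824 vs cont=57.8711 → 58.3824 [stop]  node(8,2) S=54.8481 payoff=48.8219 vs cont=48.3106 → 48.8219 [stop]  node(8,3) S=66.4269 payoff=37.2431 vs cont=36.7318 → 37.2431 [stop]  node(8,4) S=80.4500 payoff=23.2200 vs cont=22.7087 → 23.2200 [stop]  node(8,5) S=97.4335 payoff=6.2365 vs cont=7.5011 → 7.5011 [wait]  node(8,6) S=118.0023 payoff=0.0000 vs cont=0.0000 → 0.0000 [wait]  node(8,7) S=142.9133 payoff=0.0000 vs cont=0.0000 → 0.0000 [wait]  node(8,8) S=173.0832 payoff=0.0000 vs cont=0.0000 → 0.0000 [wait]  ⇒ S*(8)=80.4500
t_7: node(7,0) S=41.1518 payoff=62.5182 vs cont=62.0070 → 62.5182 [stop]  node(7,1) S=49.8391 payoff=53.8309 vs cont=53.3196 → 53.8309 [stop]  node(7,2) S=60.3605 payoff=43.3095 vs cont=42.7982 → 43.3095 [stop]  node(7,3) S=73.1030 payoff=30.5670 vs cont=30.0558 → 30.5670 [stop]  node(7,4) S=88.5354 payoff=15.1346 vs cont=15.2549 → 15.2549 [wait]  node(7,5) S=107.2258 payoff=0.0000 vs cont=3.7178 → 3.7178 [wait]  node(7,6) S=129.8618 payoff=0.0000 vs cont=0.0000 → 0.0000 [wait]  node(7,7) S=157.2765 payoff=0.0000 vs cont=0.0000 → 0.0000 [wait]  ⇒ S*(7)=73.1030
t_6: node(6,0) S=45.2876 payoff=58.3824 vs cont=57.8711 → 58.3824 [stop]  node(6,1) S=54.8481 payoff=48.8219 vs cont=48.3106 → 48.8219 [stop]  node(6,2) S=66.4269 payoff=37.2431 vs cont=36.7318 → 37.2431 [stop]  node(6,3) S=80.4500 payoff=23.2200 vs cont=22.7688 → 23.2200 [stop]  node(6,4) S=97.4335 payoff=6.2365 vs cont=9.4176 → 9.4176 [wait]  node(6,5) S=118.0023 payoff=0.0000 vs cont=1.8426 → 1.8426 [wait]  node(6,6) S=142.9133 payoff=0.0000 vs cont=0.0000 → 0.0000 [wait]  ⇒ S*(6)=80.4500
t_5: node(5,0) S=49.8391 payoff=53.8309 vs cont=53.3196 → 53.8309 [stop]  node(5,1) S=60.3605 payoff=43.3095 vs cont=42.7982 → 43.3095 [stop]  node(5,2) S=73.1030 payoff=30.5670 vs cont=30.0558 → 30.5670 [stop]  node(5,3) S=88.5354 payoff=15.1346 vs cont=16.2120 → 16.2120 [wait]  node(5,4) S=107.2258 payoff=0.0000 vs cont=5.5879 → 5.5879 [wait]  node(5,5) S=129.8618 payoff=0.0000 vs cont=0.9133 → 0.9133 [wait]  ⇒ S*(5)=73.1030
t_4: node(4,0) S=54.8481 payoff=48.8219 vs cont=48.3106 → 48.8219 [stop]  node(4,1) S=66.4269 payoff=37.2431 vs cont=36.7318 → 37.2431 [stop]  node(4,2) S=80.4500 payoff=23.2200 vs cont=23.2468 → 23.2468 [wait]  node(4,3) S=97.4335 payoff=6.2365 vs cont=10.8260 → 10.8260 [wait]  node(4,4) S=118.0023 payoff=0.0000 vs cont=3.2257 → 3.2257 [wait]  ⇒ S*(4)=66.4269
t_3: node(3,0) S=60.3605 payoff=43.3095 vs cont=42.7982 → 43.3095 [stop]  node(3,1) S=73.1030 payoff=30.5670 vs cont=30.0692 → 30.5670 [stop]  node(3,2) S=88.5354 payoff=15.1346 vs cont=16.9287 → 16.9287 [wait]  node(3,3) S=107.2258 payoff=0.0000 vs cont=6.9767 → 6.9767 [wait]  ⇒ S*(3)=73.1030
t_2: node(2,0) S=66.4269 payoff=37.2431 vs cont=36.7318 → 37.2431 [stop]  node(2,1) S=80.4500 payoff=23.2200 vs cont=23.6048 → 23.6048 [wait]  node(2,2) S=97.4335 payoff=6.2365 vs cont=11.8748 → 11.8748 [wait]  ⇒ S*(2)=66.4269
t_1: node(1,0) S=73.1030 payoff=30.5670 vs cont=30.2479 → 30.5670 [stop]  node(1,1) S=88.5354 payoff=15.1346 vs cont=17.6300 → 17.6300 [wait]  ⇒ S*(1)=73.1030
t_0: node(0,0) S=80.4500 payoff=23.2200 vs cont=23.9550 → 23.9550 [wait]  ⇒ S*(0)=-

price = 23.9550
boundary = - 73.1030 66.4269 73.1030 66.4269 73.1030 80.4500 73.1030 80.4500
tree:
23.9550
30.5670 17.6300
37.2431 23.6048 11.8748
43.3095 30.5670 16.9287 6.9767
48.8219 37.2431 23.2468 10.8260 3.2257
53.8309 43.3095 30.5670 16.2120 5.5879 0.9133
58.3824 48.8219 37.2431 23.2200 9.4176 1.8426 0.0000
62.5182 53.8309 43.3095 30.5670 15.2549 3.7178 0.0000 0.0000
66.2764 58.3824 48.8219 37.2431 23.2200 7.5011 0.0000 0.0000 0.0000
69.6913 62.5182 53.8309 43.3095 30.5670 15.1346 0.0000 0.0000 0.0000 0.0000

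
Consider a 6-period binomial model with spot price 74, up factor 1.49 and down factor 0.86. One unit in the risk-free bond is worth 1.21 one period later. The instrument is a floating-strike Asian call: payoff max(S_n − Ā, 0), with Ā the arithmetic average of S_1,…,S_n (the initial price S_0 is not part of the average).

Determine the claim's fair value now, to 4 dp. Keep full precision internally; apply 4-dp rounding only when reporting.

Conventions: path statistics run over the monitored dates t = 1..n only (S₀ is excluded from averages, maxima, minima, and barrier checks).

price = 26.2513

Risk-neutral up-probability p* = (R−d)/(u−d) = (1.21−0.86)/(1.49−0.86) = 0.5556; the claim prices as the p*-weighted sum of path payoffs discounted by R^6.
Enumerate all 2^6 = 64 price paths (U = up ×1.49, D = down ×0.86); each path with k up-moves has probability p*^k·(1−p*)^(6−k).
DDDDDD: Ā=45.1111, payoff=0.0000, prob=0.007707
UDDDDD: Ā=78.1576, payoff=0.0000, prob=0.009634
DUDDDD: Ā=70.3876, payoff=0.0000, prob=0.009634
UUDDDD: Ā=121.9507, payoff=0.0000, prob=0.012043
DDUDDD: Ā=63.7054, payoff=0.0000, prob=0.009634
UDUDDD: Ā=110.3734, payoff=0.0000, prob=0.012043
DUUDDD: Ā=102.6034, payoff=0.0000, prob=0.012043
UUUDDD: Ā=177.7663, payoff=0.0000, prob=0.015053
DDDUDD: Ā=57.9587, payoff=0.0000, prob=0.009634
UDDUDD: Ā=100.4169, payoff=0.0000, prob=0.012043
DUDUDD: Ā=92.6469, payoff=0.0000, prob=0.012043
UUDUDD: Ā=160.5161, payoff=0.0000, prob=0.015053
DDUUDD: Ā=85.9647, payoff=3.9018, prob=0.012043
UDUUDD: Ā=148.9388, payoff=6.7602, prob=0.015053
DUUUDD: Ā=141.1688, payoff=14.5302, prob=0.015053
UUUUDD: Ā=244.5832, payoff=25.1744, prob=0.018817
DDDDUD: Ā=53.0166, payoff=0.0000, prob=0.009634
UDDDUD: Ā=91.8543, payoff=0.0000, prob=0.012043
DUDDUD: Ā=84.0843, payoff=5.7822, prob=0.012043
UUDDUD: Ā=145.6810, payoff=10.0180, prob=0.015053
DDUDUD: Ā=77.4021, payoff=12.4644, prob=0.012043
UDUDUD: Ā=134.1037, payoff=21.5953, prob=0.015053
DUUDUD: Ā=126.3337, payoff=29.3653, prob=0.015053
UUUDUD: Ā=218.8805, payoff=50.8771, prob=0.018817
DDDUUD: Ā=71.6554, payoff=18.2111, prob=0.012043
UDDUUD: Ā=124.1472, payoff=31.5518, prob=0.015053
DUDUUD: Ā=116.3772, payoff=39.3218, prob=0.015053
UUDUUD: Ā=201.6303, payoff=68.1273, prob=0.018817
DDUUUD: Ā=109.6950, payoff=46.0040, prob=0.015053
UDUUUD: Ā=190.0530, payoff=79.7046, prob=0.018817
DUUUUD: Ā=182.2830, payoff=87.4746, prob=0.018817
UUUUUD: Ā=315.8159, payoff=151.5549, prob=0.023521
DDDDDU: Ā=48.7663, payoff=3.1029, prob=0.009634
UDDDDU: Ā=84.4905, payoff=5.3760, prob=0.012043
DUDDDU: Ā=76.7205, payoff=13.1460, prob=0.012043
UUDDDU: Ā=132.9228, payoff=22.7763, prob=0.015053
DDUDDU: Ā=70.0383, payoff=19.8282, prob=0.012043
UDUDDU: Ā=121.3455, payoff=34.3536, prob=0.015053
DUUDDU: Ā=113.5755, payoff=42.1236, prob=0.015053
UUUDDU: Ā=196.7761, payoff=72.9815, prob=0.018817
DDDUDU: Ā=64.2916, payoff=25.5749, prob=0.012043
UDDUDU: Ā=111.3890, payoff=44.3100, prob=0.015053
DUDUDU: Ā=103.6190, payoff=52.0800, prob=0.015053
UUDUDU: Ā=179.5259, payoff=90.2317, prob=0.018817
DDUUDU: Ā=96.9368, payoff=58.7622, prob=0.015053
UDUUDU: Ā=167.9486, payoff=101.8090, prob=0.018817
DUUUDU: Ā=160.1786, payoff=109.5790, prob=0.018817
UUUUDU: Ā=277.5187, payoff=189.8520, prob=0.023521
DDDDUU: Ā=59.3495, payoff=30.5171, prob=0.012043
UDDDUU: Ā=102.8264, payoff=52.8726, prob=0.015053
DUDDUU: Ā=95.0564, payoff=60.6426, prob=0.015053
UUDDUU: Ā=164.6908, payoff=105.0669, prob=0.018817
DDUDUU: Ā=88.3742, payoff=67.3248, prob=0.015053
UDUDUU: Ā=153.1135, payoff=116.6442, prob=0.018817
DUUDUU: Ā=145.3435, payoff=124.4142, prob=0.018817
UUUDUU: Ā=251.8160, payoff=215.5548, prob=0.023521
DDDUUU: Ā=82.6275, payoff=73.0715, prob=0.015053
UDDUUU: Ā=143.1570, payoff=126.6006, prob=0.018817
DUDUUU: Ā=135.3870, payoff=134.3706, prob=0.018817
UUDUUU: Ā=234.5658, payoff=232.8049, prob=0.023521
DDUUUU: Ā=128.7048, payoff=141.0528, prob=0.018817
UDUUUU: Ā=222.9885, payoff=244.3822, prob=0.023521
DUUUUU: Ā=215.2185, payoff=252.1522, prob=0.023521
UUUUUU: Ā=372.8786, payoff=436.8684, prob=0.029401
Price = Σ prob·payoff / R^6 = 82.387788 / 3.138428 = 26.2513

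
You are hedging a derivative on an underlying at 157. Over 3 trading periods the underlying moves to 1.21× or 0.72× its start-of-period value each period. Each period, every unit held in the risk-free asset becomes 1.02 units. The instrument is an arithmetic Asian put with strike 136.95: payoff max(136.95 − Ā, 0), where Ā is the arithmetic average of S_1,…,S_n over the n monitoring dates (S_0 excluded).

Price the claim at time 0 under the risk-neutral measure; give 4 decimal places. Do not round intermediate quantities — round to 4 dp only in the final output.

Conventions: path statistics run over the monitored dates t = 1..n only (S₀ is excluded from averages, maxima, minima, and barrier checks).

price = 8.1090

Under the martingale measure an up-move has probability p* = 0.6122; value the claim as the probability-weighted average of per-path payoffs, discounted 3 periods at R = 1.02.
Enumerate all 2^3 = 8 price paths (U = up ×1.21, D = down ×0.72); each path with k up-moves has probability p*^k·(1−p*)^(3−k).
DDD: Ā=84.3429, payoff=52.6071, prob=0.058301
UDD: Ā=141.7429, payoff=0.0000, prob=0.092053
DUD: Ā=116.0996, payoff=20.8504, prob=0.092053
UUD: Ā=195.1119, payoff=0.0000, prob=0.145348
DDU: Ā=97.6364, payoff=39.3136, prob=0.092053
UDU: Ā=164.0834, payoff=0.0000, prob=0.145348
DUU: Ā=138.4401, payoff=0.0000, prob=0.145348
UUU: Ā=232.6563, payoff=0.0000, prob=0.229496
Price = Σ prob·payoff / R^3 = 8.605324 / 1.061208 = 8.1090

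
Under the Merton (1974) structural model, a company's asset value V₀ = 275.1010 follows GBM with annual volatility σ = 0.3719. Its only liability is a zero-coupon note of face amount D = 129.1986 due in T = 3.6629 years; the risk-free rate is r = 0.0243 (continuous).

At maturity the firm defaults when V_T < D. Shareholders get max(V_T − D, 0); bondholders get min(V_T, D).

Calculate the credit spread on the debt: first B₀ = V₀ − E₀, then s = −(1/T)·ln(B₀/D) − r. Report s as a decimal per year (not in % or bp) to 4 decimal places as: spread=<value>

spread=0.0169

Work the structural quantities from V₀ = 275.1010 against face 129.1986:
d₁ = [ln(V₀/D) + (r + σ²/2)T] / (σ√T)
   = [ln(275.1010/129.1986) + (0.0243 + 0.5·0.3719²)·3.6629] / (0.3719·√3.6629)
   = [0.755788 + 0.342316] / 0.711768 = 1.542782
d₂ = d₁ − σ√T = 1.542782 − 0.711768 = 0.831013
N(d₁) = 0.938558,  N(d₂) = 0.797017,  e^(−rT) = 0.914838
E₀ = V₀·N(d₁) − D·e^(−rT)·N(d₂)
   = 275.1010·0.938558 − 129.1986·0.914838·0.797017 = 163.994251
B₀ = V₀ − E₀ = 275.1010 − 163.994251 = 111.106749
spread = −(1/T)·ln(B₀/D) − r = −(1/3.6629)·ln(111.106749/129.1986) − 0.0243 = 0.01688576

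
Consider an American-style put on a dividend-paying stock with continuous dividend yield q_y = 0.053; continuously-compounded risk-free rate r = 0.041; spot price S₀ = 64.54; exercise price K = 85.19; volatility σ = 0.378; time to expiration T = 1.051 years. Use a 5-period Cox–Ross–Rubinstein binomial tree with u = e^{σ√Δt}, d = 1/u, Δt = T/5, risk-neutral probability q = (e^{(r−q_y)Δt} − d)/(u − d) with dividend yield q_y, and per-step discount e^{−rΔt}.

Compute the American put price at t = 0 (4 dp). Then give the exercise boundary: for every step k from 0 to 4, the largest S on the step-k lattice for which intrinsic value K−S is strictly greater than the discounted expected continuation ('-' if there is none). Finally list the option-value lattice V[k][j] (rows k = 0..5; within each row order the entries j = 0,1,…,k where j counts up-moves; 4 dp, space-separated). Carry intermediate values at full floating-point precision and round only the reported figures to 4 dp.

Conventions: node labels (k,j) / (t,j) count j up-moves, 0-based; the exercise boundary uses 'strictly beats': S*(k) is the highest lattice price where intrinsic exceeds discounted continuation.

Δt=0.21020, u=1.18923, d=0.84088, q=0.44955, disc=e^(-rΔt)=0.99142
k=5 terminal: V=max(K-S,0) → 58.0566 46.8162 30.9195 8.4373 0.0000 0.0000
k=4: j=0 S=32.2678 intr=52.9222 cont=52.5487 V=52.9222[EX]; j=1 S=45.6351 intr=39.5549 cont=39.3294 V=39.5549[EX]; j=2 S=64.5400 intr=20.6500 cont=20.6340 V=20.6500[EX]; j=3 S=91.2765 intr=0.0000 cont=4.6044 V=4.6044[hold]; j=4 S=129.0888 intr=0.0000 cont=0.0000 V=0.0000[hold]  S*(4)=64.5400
k=3: j=0 S=38.3738 intr=46.8162 cont=46.5104 V=46.8162[EX]; j=1 S=54.2705 intr=30.9195 cont=30.7897 V=30.9195[EX]; j=2 S=76.7527 intr=8.4373 cont=13.3214 V=13.3214[hold]; j=3 S=108.5485 intr=0.0000 cont=2.5128 V=2.5128[hold]  S*(3)=54.2705
k=2: j=0 S=45.6351 intr=39.5549 cont=39.3294 V=39.5549[EX]; j=1 S=64.5400 intr=20.6500 cont=22.8108 V=22.8108[hold]; j=2 S=91.2765 intr=0.0000 cont=8.3898 V=8.3898[hold]  S*(2)=45.6351
k=1: j=0 S=54.2705 intr=30.9195 cont=31.7528 V=31.7528[hold]; j=1 S=76.7527 intr=8.4373 cont=16.1877 V=16.1877[hold]  S*(1)=-
k=0: j=0 S=64.5400 intr=20.6500 cont=24.5431 V=24.5431[hold]  S*(0)=-

price = 24.5431
boundary = - - 45.6351 54.2705 64.5400
tree:
24.5431
31.7528 16.1877
39.5549 22.8108 8.3898
46.8162 30.9195 13.3214 2.5128
52.9222 39.5549 20.6500 4.6044 0.0000
58.0566 46.8162 30.9195 8.4373 0.0000 0.0000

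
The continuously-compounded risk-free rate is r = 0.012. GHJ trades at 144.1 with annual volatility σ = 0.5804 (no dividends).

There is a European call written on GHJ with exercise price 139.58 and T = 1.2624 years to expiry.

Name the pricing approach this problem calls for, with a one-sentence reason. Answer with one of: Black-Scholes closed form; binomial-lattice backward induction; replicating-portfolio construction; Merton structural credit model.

framework: Black-Scholes closed form

Key observation: a European claim on GHJ (strike 139.58) — a lognormal (GBM) underlying with constant rate and volatility — has an exact closed-form value; no lattice or capital structure is involved.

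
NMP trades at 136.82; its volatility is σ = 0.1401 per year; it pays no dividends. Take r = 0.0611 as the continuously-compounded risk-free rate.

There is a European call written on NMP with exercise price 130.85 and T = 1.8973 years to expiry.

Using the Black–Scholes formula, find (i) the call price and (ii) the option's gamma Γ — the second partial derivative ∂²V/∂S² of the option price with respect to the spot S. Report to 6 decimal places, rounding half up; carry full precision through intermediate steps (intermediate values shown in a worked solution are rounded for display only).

price = 23.052777
Γ = 0.009820

σ√T = 0.1401·√1.8973 = 0.192977
d₁ = (ln(S/K) + (r+σ²/2)T) / (σ√T) = (ln(136.82/130.85) + (0.0611+0.1401²/2)·1.8973) / 0.192977 = (0.044615 + 0.134545) / 0.192977 = 0.928398
d₂ = d₁ − σ√T = 0.928398 − 0.192977 = 0.735421
e^{−rT} = 0.890542
N(d₁) = 0.823399,  N(d₂) = 0.768958
Call price V = S·N(d₁) − K·e^{−rT}·N(d₂) = 112.657509 − 89.604732 = 23.052777
φ(d₁) = (1/√(2π))·e^{−d₁²/2} = 0.259266
Γ = φ(d₁) / (S·σ·√T) = 0.009820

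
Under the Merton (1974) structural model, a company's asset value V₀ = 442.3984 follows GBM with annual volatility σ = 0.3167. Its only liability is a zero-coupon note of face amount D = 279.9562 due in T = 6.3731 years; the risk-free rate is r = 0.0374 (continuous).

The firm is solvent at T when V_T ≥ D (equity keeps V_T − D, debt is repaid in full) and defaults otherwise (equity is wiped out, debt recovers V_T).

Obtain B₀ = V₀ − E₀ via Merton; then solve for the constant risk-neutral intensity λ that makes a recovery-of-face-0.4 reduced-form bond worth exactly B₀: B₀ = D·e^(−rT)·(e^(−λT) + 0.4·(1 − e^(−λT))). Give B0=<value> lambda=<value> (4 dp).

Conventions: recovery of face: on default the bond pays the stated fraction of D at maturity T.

Equity is a call on the firm's assets struck at D = 279.9562:
d₁ = [ln(V₀/D) + (r + σ²/2)T] / (σ√T)
   = [ln(442.3984/279.9562) + (0.0374 + 0.5·0.3167²)·6.3731] / (0.3167·√6.3731)
   = [0.457578 + 0.557961] / 0.799509 = 1.270203
d₂ = d₁ − σ√T = 1.270203 − 0.799509 = 0.470694
N(d₁) = 0.897994,  N(d₂) = 0.681070,  e^(−rT) = 0.787924
E₀ = V₀·N(d₁) − D·e^(−rT)·N(d₂)
   = 442.3984·0.897994 − 279.9562·0.787924·0.681070 = 247.037724
B₀ = V₀ − E₀ = 442.3984 − 247.037724 = 195.360676
e^(−λT) = (B₀·e^(rT)/D − 0.4)/(1 − 0.4) = (195.3607·1.269158/279.9562 − 0.4)/0.6 = 0.80941934
λ = −ln(0.80941934)/6.3731 = 0.033177

B0=195.3607 lambda=0.0332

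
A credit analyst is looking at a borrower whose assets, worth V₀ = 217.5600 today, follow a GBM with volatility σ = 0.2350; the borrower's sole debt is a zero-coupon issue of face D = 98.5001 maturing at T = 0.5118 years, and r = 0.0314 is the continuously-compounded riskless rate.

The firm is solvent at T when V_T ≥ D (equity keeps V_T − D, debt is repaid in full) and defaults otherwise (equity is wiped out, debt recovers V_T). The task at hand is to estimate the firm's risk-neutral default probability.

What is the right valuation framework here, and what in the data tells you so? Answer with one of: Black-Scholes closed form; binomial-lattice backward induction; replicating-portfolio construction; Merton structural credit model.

framework: Merton structural credit model

Key observation: assets follow a GBM and default happens iff V_T < 98.5001; valuing claims on that split (equity as a call, risky debt as the residual) is the structural model's definition.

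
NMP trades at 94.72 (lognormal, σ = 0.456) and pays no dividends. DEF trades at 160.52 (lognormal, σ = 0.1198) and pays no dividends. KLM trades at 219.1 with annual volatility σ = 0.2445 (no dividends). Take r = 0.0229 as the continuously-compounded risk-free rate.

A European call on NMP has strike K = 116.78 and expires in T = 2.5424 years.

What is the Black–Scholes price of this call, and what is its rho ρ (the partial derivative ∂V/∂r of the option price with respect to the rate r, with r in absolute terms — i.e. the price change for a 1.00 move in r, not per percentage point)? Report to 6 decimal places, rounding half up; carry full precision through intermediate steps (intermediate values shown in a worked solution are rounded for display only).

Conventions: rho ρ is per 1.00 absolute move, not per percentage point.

σ√T = 0.456·√2.5424 = 0.727088
d₁ = (ln(S/K) + (r+σ²/2)T) / (σ√T) = (ln(94.72/116.78) + (0.0229+0.456²/2)·2.5424) / 0.727088 = (-0.209367 + 0.322549) / 0.727088 = 0.155666
d₂ = d₁ − σ√T = 0.155666 − 0.727088 = -0.571422
e^{−rT} = 0.943441
N(d₁) = 0.561852,  N(d₂) = 0.283857
Call price V = S·N(d₁) − K·e^{−rT}·N(d₂) = 53.218593 − 31.273949 = 21.944644
ρ = K·T·e^{−rT}·N(d₂) = 79.510887

price = 21.944644
ρ = 79.510887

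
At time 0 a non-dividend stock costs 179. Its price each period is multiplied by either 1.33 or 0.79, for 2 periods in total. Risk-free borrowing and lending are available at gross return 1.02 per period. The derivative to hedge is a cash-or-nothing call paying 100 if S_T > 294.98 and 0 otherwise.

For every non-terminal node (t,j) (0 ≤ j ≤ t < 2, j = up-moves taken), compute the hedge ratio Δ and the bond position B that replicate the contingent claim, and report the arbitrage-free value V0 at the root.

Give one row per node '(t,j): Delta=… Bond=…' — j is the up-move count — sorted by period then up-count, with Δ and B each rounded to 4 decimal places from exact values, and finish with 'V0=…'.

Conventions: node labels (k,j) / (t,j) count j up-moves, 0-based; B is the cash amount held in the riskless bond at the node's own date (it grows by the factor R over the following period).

Under the risk-neutral measure, an up-move has probability p* = (R−d)/(u−d) = 0.4259 and values discount at R = 1.02.
Payoffs at expiry: V(2,0)=0.0000, V(2,1)=0.0000, V(2,2)=100.0000
  t=1,j=0: stock 141.4100 → up 188.0753 (V=0.0000), down 111.7139 (V=0.0000). Price 0.0000; hedge Δ=0.0000, bond B=0.0000.
  t=1,j=1: stock 238.0700 → up 316.6331 (V=100.0000), down 188.0753 (V=0.0000). Price 41.7574; hedge Δ=0.7779, bond B=-143.4277.
  t=0,j=0: stock 179.0000 → up 238.0700 (V=41.7574), down 141.4100 (V=0.0000). Price 17.4368; hedge Δ=0.4320, bond B=-59.8918.
Check: Δ(0,0)·S0 + B(0,0) = 17.4368 = V0.

(0,0): Delta=0.4320 Bond=-59.8918
(1,0): Delta=0.0000 Bond=0.0000
(1,1): Delta=0.7779 Bond=-143.4277
V0=17.4368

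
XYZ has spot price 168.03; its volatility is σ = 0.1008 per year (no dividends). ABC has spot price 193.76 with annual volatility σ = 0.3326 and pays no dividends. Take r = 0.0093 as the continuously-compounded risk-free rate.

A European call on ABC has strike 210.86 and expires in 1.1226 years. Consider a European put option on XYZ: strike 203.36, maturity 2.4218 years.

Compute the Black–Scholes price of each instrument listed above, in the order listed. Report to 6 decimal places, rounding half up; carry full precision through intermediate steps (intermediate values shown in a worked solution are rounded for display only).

price(ABC call K=210.86) = 21.301176
price(XYZ put K=203.36) = 32.871775

[ABC call K=210.86]
σ√T = 0.3326·√1.1226 = 0.352399
d₁ = (ln(S/K) + (r+σ²/2)T) / (σ√T) = (ln(193.76/210.86) + (0.0093+0.3326²/2)·1.1226) / 0.352399 = (-0.084574 + 0.072533) / 0.352399 = -0.034170
d₂ = d₁ − σ√T = -0.034170 − 0.352399 = -0.386569
e^{−rT} = 0.989614
N(d₁) = 0.486371,  N(d₂) = 0.349538
price = S·N(d₁) − K·e^{−rT}·N(d₂) = 94.239224 − 72.938048 = 21.301176
[XYZ put K=203.36]
σ√T = 0.1008·√2.4218 = 0.156866
d₁ = (ln(S/K) + (r+σ²/2)T) / (σ√T) = (ln(168.03/203.36) + (0.0093+0.1008²/2)·2.4218) / 0.156866 = (-0.190835 + 0.034826) / 0.156866 = -0.994535
d₂ = d₁ − σ√T = -0.994535 − 0.156866 = -1.151401
e^{−rT} = 0.977729
N(−d₁) = 0.840019,  N(−d₂) = 0.875216
price = K·e^{−rT}·N(−d₂) − S·N(−d₁) = 174.020123 − 141.148348 = 32.871775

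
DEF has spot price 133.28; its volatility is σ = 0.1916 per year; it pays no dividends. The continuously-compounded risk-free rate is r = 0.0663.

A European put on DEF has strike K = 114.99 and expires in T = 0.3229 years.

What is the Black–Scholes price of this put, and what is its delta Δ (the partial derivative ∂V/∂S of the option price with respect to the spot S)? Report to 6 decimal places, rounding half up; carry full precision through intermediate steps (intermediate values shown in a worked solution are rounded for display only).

price = 0.346080
Δ = -0.054048

σ√T = 0.1916·√0.3229 = 0.108875
d₁ = (ln(S/K) + (r+σ²/2)T) / (σ√T) = (ln(133.28/114.99) + (0.0663+0.1916²/2)·0.3229) / 0.108875 = (0.147607 + 0.027335) / 0.108875 = 1.606812
d₂ = d₁ − σ√T = 1.606812 − 0.108875 = 1.497937
e^{−rT} = 0.978819
N(−d₁) = 0.054048,  N(−d₂) = 0.067075
Put price V = K·e^{−rT}·N(−d₂) − S·N(−d₁) = 7.549572 − 7.203492 = 0.346080
Δ = −N(−d₁) = -0.054048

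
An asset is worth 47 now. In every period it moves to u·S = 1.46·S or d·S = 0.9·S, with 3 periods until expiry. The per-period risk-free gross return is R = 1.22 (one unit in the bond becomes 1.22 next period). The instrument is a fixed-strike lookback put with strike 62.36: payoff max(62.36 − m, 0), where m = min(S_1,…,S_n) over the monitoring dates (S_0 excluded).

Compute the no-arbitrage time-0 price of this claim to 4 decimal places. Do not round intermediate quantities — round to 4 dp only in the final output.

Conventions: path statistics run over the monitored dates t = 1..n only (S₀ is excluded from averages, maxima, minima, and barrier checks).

price = 5.7656

Under the martingale measure an up-move has probability p* = 0.5714; value the claim as the probability-weighted average of per-path payoffs, discounted 3 periods at R = 1.22.
Enumerate all 2^3 = 8 price paths (U = up ×1.46, D = down ×0.9); each path with k up-moves has probability p*^k·(1−p*)^(3−k).
DDD: m=34.2630, payoff=28.0970, prob=0.078717
UDD: m=55.5822, payoff=6.7778, prob=0.104956
DUD: m=42.3000, payoff=20.0600, prob=0.104956
UUD: m=68.6200, payoff=0.0000, prob=0.139942
DDU: m=38.0700, payoff=24.2900, prob=0.104956
UDU: m=61.7580, payoff=0.6020, prob=0.139942
DUU: m=42.3000, payoff=20.0600, prob=0.139942
UUU: m=68.6200, payoff=0.0000, prob=0.186589
Price = Σ prob·payoff / R^3 = 10.469376 / 1.815848 = 5.7656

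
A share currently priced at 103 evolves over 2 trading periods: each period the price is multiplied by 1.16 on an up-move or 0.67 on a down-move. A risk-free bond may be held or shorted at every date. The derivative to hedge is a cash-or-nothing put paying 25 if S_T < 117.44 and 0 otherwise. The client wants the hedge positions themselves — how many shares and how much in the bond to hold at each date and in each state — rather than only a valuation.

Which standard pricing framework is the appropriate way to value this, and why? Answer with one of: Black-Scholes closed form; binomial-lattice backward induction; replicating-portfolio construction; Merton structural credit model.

framework: replicating-portfolio construction

Key observation: since the answer must list Δ and B at each node of the 1.16/0.67 lattice on 103, the replicating-portfolio method — solving the two-state system at every node — is the one that applies.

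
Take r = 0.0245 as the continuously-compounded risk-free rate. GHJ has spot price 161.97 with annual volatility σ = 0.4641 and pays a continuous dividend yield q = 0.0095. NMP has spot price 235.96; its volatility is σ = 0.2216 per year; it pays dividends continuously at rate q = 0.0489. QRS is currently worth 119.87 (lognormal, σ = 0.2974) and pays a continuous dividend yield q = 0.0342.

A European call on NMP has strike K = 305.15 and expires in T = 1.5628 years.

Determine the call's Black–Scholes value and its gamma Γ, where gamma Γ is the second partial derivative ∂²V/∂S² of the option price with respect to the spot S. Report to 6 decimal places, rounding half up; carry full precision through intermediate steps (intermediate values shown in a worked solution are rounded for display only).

σ√T = 0.2216·√1.5628 = 0.277027
d₁ = (ln(S/K) + (r−q+σ²/2)T) / (σ√T) = (ln(235.96/305.15) + (0.0245−0.0489+0.2216²/2)·1.5628) / 0.277027 = (-0.257141 + 0.000240) / 0.277027 = -0.927354
d₂ = d₁ − σ√T = -0.927354 − 0.277027 = -1.204380
e^{−rT} = 0.962435
e^{−qT} = 0.926426
N(d₁) = 0.176871,  N(d₂) = 0.114221
Call price V = S·e^{−qT}·N(d₁) − K·e^{−rT}·N(d₂) = 38.664020 − 33.545328 = 5.118692
φ(d₁) = (1/√(2π))·e^{−d₁²/2} = 0.259518
Γ = e^{−qT}·φ(d₁) / (S·σ·√T) = 0.003678

price = 5.118692
Γ = 0.003678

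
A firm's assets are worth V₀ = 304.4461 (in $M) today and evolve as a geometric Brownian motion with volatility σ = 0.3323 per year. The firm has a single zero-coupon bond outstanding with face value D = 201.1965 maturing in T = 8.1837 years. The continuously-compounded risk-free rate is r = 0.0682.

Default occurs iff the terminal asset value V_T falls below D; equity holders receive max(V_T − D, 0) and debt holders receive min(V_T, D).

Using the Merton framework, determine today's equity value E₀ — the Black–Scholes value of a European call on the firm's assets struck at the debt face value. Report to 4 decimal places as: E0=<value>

With assets at 304.4461 and a single debt payment of 201.1965 at 8.1837 years:
d₁ = [ln(V₀/D) + (r + σ²/2)T] / (σ√T)
   = [ln(304.4461/201.1965) + (0.0682 + 0.5·0.3323²)·8.1837] / (0.3323·√8.1837)
   = [0.414212 + 1.009964] / 0.950616 = 1.498161
d₂ = d₁ − σ√T = 1.498161 − 0.950616 = 0.547545
N(d₁) = 0.932954,  N(d₂) = 0.707998,  e^(−rT) = 0.572279
E₀ = V₀·N(d₁) − D·e^(−rT)·N(d₂)
   = 304.4461·0.932954 − 201.1965·0.572279·0.707998 = 202.515030

E0=202.5150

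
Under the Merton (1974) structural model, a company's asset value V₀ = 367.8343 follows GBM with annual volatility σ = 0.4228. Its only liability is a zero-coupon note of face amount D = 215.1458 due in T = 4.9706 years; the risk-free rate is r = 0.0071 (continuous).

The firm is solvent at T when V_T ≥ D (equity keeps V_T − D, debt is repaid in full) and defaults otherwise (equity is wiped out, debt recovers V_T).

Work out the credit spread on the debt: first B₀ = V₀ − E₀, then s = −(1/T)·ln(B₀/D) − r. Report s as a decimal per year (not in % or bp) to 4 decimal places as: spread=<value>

spread=0.0442

Apply the equity-as-call identities (strike 215.1458, horizon 4.9706 years):
d₁ = [ln(V₀/D) + (r + σ²/2)T] / (σ√T)
   = [ln(367.8343/215.1458) + (0.0071 + 0.5·0.4228²)·4.9706] / (0.4228·√4.9706)
   = [0.536317 + 0.479563] / 0.942626 = 1.077712
d₂ = d₁ − σ√T = 1.077712 − 0.942626 = 0.135087
N(d₁) = 0.859419,  N(d₂) = 0.553728,  e^(−rT) = 0.965324
E₀ = V₀·N(d₁) − D·e^(−rT)·N(d₂)
   = 367.8343·0.859419 − 215.1458·0.965324·0.553728 = 201.122464
B₀ = V₀ − E₀ = 367.8343 − 201.122464 = 166.711836
spread = −(1/T)·ln(B₀/D) − r = −(1/4.9706)·ln(166.711836/215.1458) − 0.0071 = 0.04421154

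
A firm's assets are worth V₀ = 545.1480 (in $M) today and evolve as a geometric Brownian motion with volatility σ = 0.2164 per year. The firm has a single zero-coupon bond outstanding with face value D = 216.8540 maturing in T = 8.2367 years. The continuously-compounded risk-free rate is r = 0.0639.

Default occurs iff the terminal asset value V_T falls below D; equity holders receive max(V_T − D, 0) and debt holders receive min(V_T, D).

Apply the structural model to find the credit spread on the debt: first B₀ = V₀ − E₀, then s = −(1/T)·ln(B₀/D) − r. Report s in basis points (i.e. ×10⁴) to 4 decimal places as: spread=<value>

spread=4.9970

Work the structural quantities from V₀ = 545.1480 against face 216.8540:
d₁ = [ln(V₀/D) + (r + σ²/2)T] / (σ√T)
   = [ln(545.1480/216.8540) + (0.0639 + 0.5·0.2164²)·8.2367] / (0.2164·√8.2367)
   = [0.921833 + 0.719183] / 0.621060 = 2.642281
d₂ = d₁ − σ√T = 2.642281 − 0.621060 = 2.021220
N(d₁) = 0.995883,  N(d₂) = 0.978372,  e^(−rT) = 0.590772
E₀ = V₀·N(d₁) − D·e^(−rT)·N(d₂)
   = 545.1480·0.995883 − 216.8540·0.590772·0.978372 = 417.562942
B₀ = V₀ − E₀ = 545.1480 − 417.562942 = 127.585058
spread = −(1/T)·ln(B₀/D) − r = −(1/8.2367)·ln(127.585058/216.8540) − 0.0639 = 0.00049970
in basis points: 0.00049970 × 10⁴ = 4.9970 bp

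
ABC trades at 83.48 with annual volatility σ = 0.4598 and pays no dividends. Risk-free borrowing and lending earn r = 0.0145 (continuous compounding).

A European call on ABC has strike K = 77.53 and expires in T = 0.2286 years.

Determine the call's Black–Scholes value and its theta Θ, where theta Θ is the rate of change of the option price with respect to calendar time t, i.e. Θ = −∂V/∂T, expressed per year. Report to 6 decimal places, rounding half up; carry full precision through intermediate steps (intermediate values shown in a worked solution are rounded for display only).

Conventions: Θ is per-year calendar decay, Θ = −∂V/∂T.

price = 10.566437
Θ = -15.064289

σ√T = 0.4598·√0.2286 = 0.219840
d₁ = (ln(S/K) + (r+σ²/2)T) / (σ√T) = (ln(83.48/77.53) + (0.0145+0.4598²/2)·0.2286) / 0.219840 = (0.073942 + 0.027480) / 0.219840 = 0.461343
d₂ = d₁ − σ√T = 0.461343 − 0.219840 = 0.241503
e^{−rT} = 0.996691
N(d₁) = 0.677724,  N(d₂) = 0.595417
Call price V = S·N(d₁) − K·e^{−rT}·N(d₂) = 56.576370 − 46.009933 = 10.566437
φ(d₁) = (1/√(2π))·e^{−d₁²/2} = 0.358668
Θ = −S·φ(d₁)·σ/(2√T) − r·K·e^{−rT}·N(d₂) = −14.397145 − 0.667144 = -15.064289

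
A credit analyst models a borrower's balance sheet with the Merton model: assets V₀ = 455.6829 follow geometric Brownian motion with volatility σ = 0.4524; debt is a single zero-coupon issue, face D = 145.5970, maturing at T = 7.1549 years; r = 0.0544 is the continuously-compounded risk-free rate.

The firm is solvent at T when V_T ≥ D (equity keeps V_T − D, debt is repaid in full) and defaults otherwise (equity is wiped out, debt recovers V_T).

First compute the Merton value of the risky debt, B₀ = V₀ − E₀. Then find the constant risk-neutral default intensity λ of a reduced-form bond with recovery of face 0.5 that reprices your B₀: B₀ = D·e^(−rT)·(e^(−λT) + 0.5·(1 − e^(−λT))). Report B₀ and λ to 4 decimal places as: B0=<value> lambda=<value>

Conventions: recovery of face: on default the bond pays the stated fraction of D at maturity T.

B0=87.5389 lambda=0.0357

Equity is a call on the firm's assets struck at D = 145.5970:
d₁ = [ln(V₀/D) + (r + σ²/2)T] / (σ√T)
   = [ln(455.6829/145.5970) + (0.0544 + 0.5·0.4524²)·7.1549] / (0.4524·√7.1549)
   = [1.140955 + 1.121408] / 1.210109 = 1.869553
d₂ = d₁ − σ√T = 1.869553 − 1.210109 = 0.659445
N(d₁) = 0.969227,  N(d₂) = 0.745195,  e^(−rT) = 0.677581
E₀ = V₀·N(d₁) − D·e^(−rT)·N(d₂)
   = 455.6829·0.969227 − 145.5970·0.677581·0.745195 = 368.143952
B₀ = V₀ − E₀ = 455.6829 − 368.143952 = 87.538948
e^(−λT) = (B₀·e^(rT)/D − 0.5)/(1 − 0.5) = (87.5389·1.475839/145.5970 − 0.5)/0.5 = 0.77466997
λ = −ln(0.77466997)/7.1549 = 0.035684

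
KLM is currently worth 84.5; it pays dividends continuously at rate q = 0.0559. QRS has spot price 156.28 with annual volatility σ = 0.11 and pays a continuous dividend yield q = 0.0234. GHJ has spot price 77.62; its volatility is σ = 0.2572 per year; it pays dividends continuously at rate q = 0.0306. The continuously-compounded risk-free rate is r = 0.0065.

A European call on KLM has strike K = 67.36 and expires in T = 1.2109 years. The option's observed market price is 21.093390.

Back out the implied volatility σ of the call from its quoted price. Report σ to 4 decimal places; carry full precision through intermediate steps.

At σ = 0.4495 the Black–Scholes value reproduces the quote:
σ√T = 0.4495·√1.2109 = 0.494634
d₁ = (ln(S/K) + (r−q+σ²/2)T) / (σ√T) = (ln(84.5/67.36) + (0.0065−0.0559+0.4495²/2)·1.2109) / 0.494634 = (0.226700 + 0.062513) / 0.494634 = 0.584701
d₂ = d₁ − σ√T = 0.584701 − 0.494634 = 0.090067
e^{−rT} = 0.992160
e^{−qT} = 0.934551
N(d₁) = 0.720626,  N(d₂) = 0.535883
V = S·e^{−qT}·N(d₁) − K·e^{−rT}·N(d₂) = 56.907480 − 35.814091 = 21.093390 (equal to the quote); since ∂V/∂σ > 0 for all σ, the implied volatility is unique

sigma = 0.4495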